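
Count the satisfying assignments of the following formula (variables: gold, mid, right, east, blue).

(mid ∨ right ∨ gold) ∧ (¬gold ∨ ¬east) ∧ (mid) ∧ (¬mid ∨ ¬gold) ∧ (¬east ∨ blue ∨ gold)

There are 2^5 = 32 truth assignments over (gold, mid, right, east, blue).
Split on blue. With blue = True, the clauses containing blue are satisfied and ¬blue drops from the rest; 4 of the 2^4 = 16 assignments to the other variables satisfy what remains.
With blue = False, by the same count on the reduced clause set, 2 assignments work.
(One model: gold=F, mid=T, right=F, east=F, blue=F.)
Total: 4 + 2 = 6.

6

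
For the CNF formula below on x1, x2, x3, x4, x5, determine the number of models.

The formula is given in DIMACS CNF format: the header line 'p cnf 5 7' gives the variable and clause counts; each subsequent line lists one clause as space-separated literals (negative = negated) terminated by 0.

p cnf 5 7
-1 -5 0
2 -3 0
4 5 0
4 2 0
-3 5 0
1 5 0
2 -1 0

There are 2^5 = 32 truth assignments over (x1, x2, x3, x4, x5).
Split on x4. With x4 = True, the clauses containing x4 are satisfied and ¬x4 drops from the rest; 4 of the 2^4 = 16 assignments to the other variables satisfy what remains.
With x4 = False, by the same count on the reduced clause set, 2 assignments work.
(One model: x1=F, x2=F, x3=F, x4=T, x5=T.)
Total: 4 + 2 = 6.

6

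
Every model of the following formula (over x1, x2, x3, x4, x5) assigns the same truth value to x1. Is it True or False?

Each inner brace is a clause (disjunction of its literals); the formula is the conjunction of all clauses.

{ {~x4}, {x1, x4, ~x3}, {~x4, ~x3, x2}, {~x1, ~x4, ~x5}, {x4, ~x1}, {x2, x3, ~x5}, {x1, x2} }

Suppose x1 = 1.
(~x4) alone gives x4 = 0.
Now (x4) is unsatisfied and unit — conflict.
So every satisfying assignment has x1 = False.

False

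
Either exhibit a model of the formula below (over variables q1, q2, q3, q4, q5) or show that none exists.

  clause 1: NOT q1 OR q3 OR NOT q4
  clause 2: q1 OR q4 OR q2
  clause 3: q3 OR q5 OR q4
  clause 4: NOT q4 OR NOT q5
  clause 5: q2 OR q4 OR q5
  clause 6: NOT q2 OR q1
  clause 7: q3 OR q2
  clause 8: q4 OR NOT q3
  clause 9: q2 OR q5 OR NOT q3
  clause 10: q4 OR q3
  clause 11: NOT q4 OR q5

Suppose q4 = false.
From the singleton clause (NOT q3), q3 = false.
That conflicts with the unit clause (q3).
That branch fails; take q4 = true instead.
From the singleton clause (NOT q5), q5 = false.
That conflicts with the unit clause (q5).
Both values of q4 lead to a conflict.

UNSATISFIABLE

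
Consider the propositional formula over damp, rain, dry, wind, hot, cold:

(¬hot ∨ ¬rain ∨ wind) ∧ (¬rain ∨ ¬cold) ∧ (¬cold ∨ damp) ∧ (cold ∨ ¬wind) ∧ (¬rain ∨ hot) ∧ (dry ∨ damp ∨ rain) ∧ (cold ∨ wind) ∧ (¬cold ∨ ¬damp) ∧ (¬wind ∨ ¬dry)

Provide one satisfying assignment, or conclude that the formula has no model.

Suppose rain = False.
Suppose cold = False.
From the singleton clause (¬wind), wind = False.
That conflicts with the unit clause (wind).
That branch fails; take cold = True instead.
From the singleton clause (damp), damp = True.
That conflicts with the unit clause (¬damp).
Neither cold = True nor cold = False works.
That branch fails; take rain = True instead.
From the singleton clause (¬cold), cold = False.
From the singleton clause (¬wind), wind = False.
That conflicts with the unit clause (wind).
Neither rain = True nor rain = False works.

UNSATISFIABLE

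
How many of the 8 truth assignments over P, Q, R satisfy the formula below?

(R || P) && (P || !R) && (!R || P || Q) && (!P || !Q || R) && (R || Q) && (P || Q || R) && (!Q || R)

There are 2^3 = 8 truth assignments over (P, Q, R).
Check each against the 7 clauses (columns in the order P, Q, R):
  F F F  ✗ fails (R || P)
  F F T  ✗ fails (P || !R)
  F T F  ✗ fails (R || P)
  F T T  ✗ fails (P || !R)
  T F F  ✗ fails (R || Q)
  T F T  ✓ satisfies all
  T T F  ✗ fails (!P || !Q || R)
  T T T  ✓ satisfies all
2 of the 8 rows are models.

2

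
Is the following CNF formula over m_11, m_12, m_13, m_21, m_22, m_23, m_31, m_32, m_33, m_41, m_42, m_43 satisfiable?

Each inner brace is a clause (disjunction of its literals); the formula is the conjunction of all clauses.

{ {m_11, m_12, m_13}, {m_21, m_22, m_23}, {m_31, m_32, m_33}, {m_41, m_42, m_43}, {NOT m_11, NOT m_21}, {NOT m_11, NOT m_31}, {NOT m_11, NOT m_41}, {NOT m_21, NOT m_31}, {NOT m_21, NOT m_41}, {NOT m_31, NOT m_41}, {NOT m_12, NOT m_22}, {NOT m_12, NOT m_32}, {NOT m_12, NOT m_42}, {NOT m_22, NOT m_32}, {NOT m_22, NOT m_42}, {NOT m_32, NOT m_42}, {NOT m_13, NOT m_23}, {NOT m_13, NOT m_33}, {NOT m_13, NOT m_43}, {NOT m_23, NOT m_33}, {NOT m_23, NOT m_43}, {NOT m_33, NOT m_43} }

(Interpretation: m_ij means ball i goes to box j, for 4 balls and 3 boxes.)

Try m_11 = false.
Try m_12 = true.
(NOT m_22) alone gives m_22 = false.
(NOT m_32) alone gives m_32 = false.
(NOT m_42) alone gives m_42 = false.
Try m_21 = true.
(NOT m_31) alone gives m_31 = false.
(m_33) alone gives m_33 = true.
(NOT m_41) alone gives m_41 = false.
(m_43) alone gives m_43 = true.
But (NOT m_43) is also a unit clause — contradiction.
Undo m_21 and try m_21 = false.
(m_23) alone gives m_23 = true.
(NOT m_13) alone gives m_13 = false.
(NOT m_33) alone gives m_33 = false.
(m_31) alone gives m_31 = true.
(NOT m_41) alone gives m_41 = false.
(m_43) alone gives m_43 = true.
But (NOT m_43) is also a unit clause — contradiction.
Both values of m_21 lead to a conflict.
Undo m_12 and try m_12 = false.
(m_13) alone gives m_13 = true.
(NOT m_23) alone gives m_23 = false.
(NOT m_33) alone gives m_33 = false.
(NOT m_43) alone gives m_43 = false.
Try m_21 = true.
(NOT m_31) alone gives m_31 = false.
(m_32) alone gives m_32 = true.
(NOT m_41) alone gives m_41 = false.
(m_42) alone gives m_42 = true.
But (NOT m_42) is also a unit clause — contradiction.
Undo m_21 and try m_21 = false.
(m_22) alone gives m_22 = true.
(NOT m_32) alone gives m_32 = false.
(m_31) alone gives m_31 = true.
(NOT m_41) alone gives m_41 = false.
(m_42) alone gives m_42 = true.
But (NOT m_42) is also a unit clause — contradiction.
Both values of m_21 lead to a conflict.
Both values of m_12 lead to a conflict.
Undo m_11 and try m_11 = true.
(NOT m_21) alone gives m_21 = false.
(NOT m_31) alone gives m_31 = false.
(NOT m_41) alone gives m_41 = false.
Try m_22 = true.
(NOT m_12) alone gives m_12 = false.
(NOT m_32) alone gives m_32 = false.
(m_33) alone gives m_33 = true.
(NOT m_42) alone gives m_42 = false.
(m_43) alone gives m_43 = true.
But (NOT m_43) is also a unit clause — contradiction.
Undo m_22 and try m_22 = false.
(m_23) alone gives m_23 = true.
(NOT m_13) alone gives m_13 = false.
(NOT m_33) alone gives m_33 = false.
(m_32) alone gives m_32 = true.
(NOT m_12) alone gives m_12 = false.
(NOT m_42) alone gives m_42 = false.
(m_43) alone gives m_43 = true.
But (NOT m_43) is also a unit clause — contradiction.
Both values of m_22 lead to a conflict.
Both values of m_11 lead to a conflict.
No assignment satisfies every clause.

No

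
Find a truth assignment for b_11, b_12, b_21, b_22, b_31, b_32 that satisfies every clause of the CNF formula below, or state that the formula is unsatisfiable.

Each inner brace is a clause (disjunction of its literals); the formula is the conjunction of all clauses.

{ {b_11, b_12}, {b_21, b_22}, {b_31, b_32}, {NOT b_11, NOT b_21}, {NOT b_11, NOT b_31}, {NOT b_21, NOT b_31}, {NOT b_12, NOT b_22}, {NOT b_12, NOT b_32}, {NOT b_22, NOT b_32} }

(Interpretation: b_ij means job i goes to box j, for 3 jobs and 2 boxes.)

UNSATISFIABLE

Suppose b_11 = true.
From the singleton clause (NOT b_21), b_21 = false.
From the singleton clause (b_22), b_22 = true.
From the singleton clause (NOT b_31), b_31 = false.
From the singleton clause (b_32), b_32 = true.
But (NOT b_32) is also a unit clause — contradiction.
So b_11 must be the other value — set b_11 = false.
From the singleton clause (b_12), b_12 = true.
From the singleton clause (NOT b_22), b_22 = false.
From the singleton clause (b_21), b_21 = true.
From the singleton clause (NOT b_31), b_31 = false.
From the singleton clause (b_32), b_32 = true.
But (NOT b_32) is also a unit clause — contradiction.
Either choice for b_11 ends in contradiction.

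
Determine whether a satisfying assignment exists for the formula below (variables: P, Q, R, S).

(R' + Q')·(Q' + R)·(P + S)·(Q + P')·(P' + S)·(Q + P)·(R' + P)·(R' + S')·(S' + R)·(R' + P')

No

Branch on R: set R = 0.
The clause (Q') is unit, so Q = 0.
The clause (P') is unit, so P = 0.
But (P) is also a unit clause — contradiction.
So R must be the other value — set R = 1.
The clause (Q') is unit, so Q = 0.
The clause (P') is unit, so P = 0.
But (P) is also a unit clause — contradiction.
Both values of R lead to a conflict.
No assignment satisfies every clause.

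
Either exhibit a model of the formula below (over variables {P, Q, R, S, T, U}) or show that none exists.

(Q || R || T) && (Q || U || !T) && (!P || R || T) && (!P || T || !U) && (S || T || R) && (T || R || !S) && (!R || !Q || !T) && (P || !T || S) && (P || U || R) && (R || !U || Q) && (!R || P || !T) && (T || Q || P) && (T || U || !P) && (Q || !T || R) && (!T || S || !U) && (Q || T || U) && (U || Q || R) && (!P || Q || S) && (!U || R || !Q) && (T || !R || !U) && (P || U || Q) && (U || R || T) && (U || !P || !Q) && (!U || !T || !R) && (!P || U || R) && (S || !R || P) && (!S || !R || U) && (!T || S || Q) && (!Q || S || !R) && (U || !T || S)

Branch on Q: set Q = true.
Branch on R: set R = false.
Unit clause (!U) forces U = false.
Unit clause (P) forces P = true.
But (!P) is also a unit clause — contradiction.
Backtrack on R: now try R = true.
Unit clause (!T) forces T = false.
Unit clause (!U) forces U = false.
Unit clause (!P) forces P = false.
Unit clause (S) forces S = true.
But (!S) is also a unit clause — contradiction.
Neither R = true nor R = false works.
Backtrack on Q: now try Q = false.
Branch on R: set R = true.
Branch on U: set U = true.
Unit clause (T) forces T = true.
But (!T) is also a unit clause — contradiction.
Backtrack on U: now try U = false.
Unit clause (!T) forces T = false.
But (T) is also a unit clause — contradiction.
Neither U = true nor U = false works.
Backtrack on R: now try R = false.
Unit clause (T) forces T = true.
But (!T) is also a unit clause — contradiction.
Neither R = true nor R = false works.
Neither Q = true nor Q = false works.

UNSATISFIABLE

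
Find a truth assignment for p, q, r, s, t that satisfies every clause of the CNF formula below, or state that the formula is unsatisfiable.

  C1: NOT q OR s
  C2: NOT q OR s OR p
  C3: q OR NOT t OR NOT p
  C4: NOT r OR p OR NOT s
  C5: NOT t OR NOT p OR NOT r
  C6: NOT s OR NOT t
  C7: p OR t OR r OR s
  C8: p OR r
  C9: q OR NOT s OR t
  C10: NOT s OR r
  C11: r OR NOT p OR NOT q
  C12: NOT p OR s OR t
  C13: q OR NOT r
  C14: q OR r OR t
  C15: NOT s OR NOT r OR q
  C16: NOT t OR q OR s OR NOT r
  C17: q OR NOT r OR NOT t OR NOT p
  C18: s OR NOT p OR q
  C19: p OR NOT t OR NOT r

Case q = true:
From the singleton clause (s), s = true.
From the singleton clause (NOT t), t = false.
From the singleton clause (r), r = true.
From the singleton clause (p), p = true.
Every clause now holds.

p: true, q: true, r: true, s: true, t: false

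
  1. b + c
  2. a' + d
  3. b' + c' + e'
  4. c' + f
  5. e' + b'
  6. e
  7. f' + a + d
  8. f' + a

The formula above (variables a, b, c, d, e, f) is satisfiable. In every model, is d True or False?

Suppose d = 0.
From the singleton clause (a'), a = 0.
From the singleton clause (e), e = 1.
From the singleton clause (b'), b = 0.
From the singleton clause (c), c = 1.
From the singleton clause (f), f = 1.
Now (f') is unsatisfied and unit — conflict.
So every satisfying assignment has d = True.

True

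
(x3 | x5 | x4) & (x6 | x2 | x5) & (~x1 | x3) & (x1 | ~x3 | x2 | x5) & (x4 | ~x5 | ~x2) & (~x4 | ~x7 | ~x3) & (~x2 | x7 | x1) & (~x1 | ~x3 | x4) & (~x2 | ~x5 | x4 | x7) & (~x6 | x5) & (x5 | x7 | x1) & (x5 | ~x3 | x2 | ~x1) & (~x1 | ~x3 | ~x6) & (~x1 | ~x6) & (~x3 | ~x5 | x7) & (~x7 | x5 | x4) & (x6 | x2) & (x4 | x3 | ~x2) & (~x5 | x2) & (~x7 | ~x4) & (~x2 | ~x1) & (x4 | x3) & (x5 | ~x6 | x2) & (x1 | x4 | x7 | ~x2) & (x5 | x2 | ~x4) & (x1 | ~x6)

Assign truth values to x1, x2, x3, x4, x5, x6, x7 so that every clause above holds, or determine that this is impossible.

Case x1 = 0:
Unit clause (~x6) forces x6 = 0.
Unit clause (x2) forces x2 = 1.
Unit clause (x7) forces x7 = 1.
Unit clause (~x4) forces x4 = 0.
Unit clause (~x5) forces x5 = 0.
That conflicts with the unit clause (x5).
So x1 must be the other value — set x1 = 1.
Unit clause (x3) forces x3 = 1.
Unit clause (x4) forces x4 = 1.
Unit clause (~x7) forces x7 = 0.
Unit clause (~x6) forces x6 = 0.
Unit clause (~x5) forces x5 = 0.
Unit clause (x2) forces x2 = 1.
That conflicts with the unit clause (~x2).
Both values of x1 lead to a conflict.

UNSATISFIABLE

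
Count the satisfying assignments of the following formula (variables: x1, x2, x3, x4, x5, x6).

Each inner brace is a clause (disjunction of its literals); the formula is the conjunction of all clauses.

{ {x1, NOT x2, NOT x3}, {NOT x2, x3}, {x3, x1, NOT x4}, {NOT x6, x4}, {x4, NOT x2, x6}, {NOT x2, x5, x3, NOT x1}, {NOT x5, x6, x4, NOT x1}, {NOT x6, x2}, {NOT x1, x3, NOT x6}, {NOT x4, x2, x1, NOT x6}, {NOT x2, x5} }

14

There are 2^6 = 64 truth assignments over (x1, x2, x3, x4, x5, x6).
Split on x2. With x2 = true, the clauses containing x2 are satisfied and NOT x2 drops from the rest; 2 of the 2^5 = 32 assignments to the other variables satisfy what remains.
With x2 = false, by the same count on the reduced clause set, 12 assignments work.
(One model: x1=F, x2=F, x3=F, x4=F, x5=F, x6=F.)
Total: 2 + 12 = 14.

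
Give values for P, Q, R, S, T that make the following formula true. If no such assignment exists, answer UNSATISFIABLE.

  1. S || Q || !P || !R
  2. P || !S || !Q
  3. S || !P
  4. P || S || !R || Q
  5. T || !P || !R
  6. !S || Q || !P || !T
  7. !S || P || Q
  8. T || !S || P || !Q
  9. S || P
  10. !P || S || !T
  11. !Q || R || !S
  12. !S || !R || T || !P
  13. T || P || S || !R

Try S = true.
Try P = true.
Try T = true.
The clause (Q) is unit, so Q = true.
The clause (R) is unit, so R = true.
All clauses are satisfied.

P ↦ true, Q ↦ true, R ↦ true, S ↦ true, T ↦ true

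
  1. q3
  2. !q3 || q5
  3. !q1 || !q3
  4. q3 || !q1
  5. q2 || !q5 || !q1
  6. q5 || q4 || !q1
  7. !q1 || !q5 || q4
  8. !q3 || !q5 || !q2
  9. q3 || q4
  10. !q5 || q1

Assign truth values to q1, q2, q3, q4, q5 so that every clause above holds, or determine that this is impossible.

UNSATISFIABLE

From the singleton clause (q3), q3 = true.
From the singleton clause (q5), q5 = true.
From the singleton clause (!q1), q1 = false.
That conflicts with the unit clause (q1).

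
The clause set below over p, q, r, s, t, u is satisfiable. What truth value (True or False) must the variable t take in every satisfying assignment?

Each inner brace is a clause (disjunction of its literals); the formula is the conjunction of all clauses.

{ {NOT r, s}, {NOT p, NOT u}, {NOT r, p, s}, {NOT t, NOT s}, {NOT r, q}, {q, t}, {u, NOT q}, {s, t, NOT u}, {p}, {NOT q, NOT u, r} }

True

Suppose t = false.
The clause (q) is unit, so q = true.
The clause (u) is unit, so u = true.
The clause (NOT p) is unit, so p = false.
But (p) is also a unit clause — contradiction.
So every satisfying assignment has t = True.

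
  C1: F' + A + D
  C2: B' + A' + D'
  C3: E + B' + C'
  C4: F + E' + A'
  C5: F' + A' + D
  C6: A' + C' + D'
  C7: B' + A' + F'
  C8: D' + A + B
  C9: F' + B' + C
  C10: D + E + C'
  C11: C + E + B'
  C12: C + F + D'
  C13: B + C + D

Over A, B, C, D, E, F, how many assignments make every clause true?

There are 2^6 = 64 truth assignments over (A, B, C, D, E, F).
Split on F. With F = 1, the clauses containing F are satisfied and F' drops from the rest; 3 of the 2^5 = 32 assignments to the other variables satisfy what remains.
With F = 0, by the same count on the reduced clause set, 4 assignments work.
Total: 3 + 4 = 7.

7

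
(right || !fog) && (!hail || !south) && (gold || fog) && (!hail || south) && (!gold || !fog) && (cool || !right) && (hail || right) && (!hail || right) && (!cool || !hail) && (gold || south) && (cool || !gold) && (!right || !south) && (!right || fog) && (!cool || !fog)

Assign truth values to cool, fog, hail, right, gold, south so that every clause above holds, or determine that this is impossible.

UNSATISFIABLE

Branch on right: set right = true.
Unit clause (cool) forces cool = true.
Unit clause (!hail) forces hail = false.
Unit clause (!south) forces south = false.
Unit clause (gold) forces gold = true.
Unit clause (!fog) forces fog = false.
Now (fog) is unsatisfied and unit — conflict.
So right must be the other value — set right = false.
Unit clause (!fog) forces fog = false.
Unit clause (gold) forces gold = true.
Unit clause (hail) forces hail = true.
Now (!hail) is unsatisfied and unit — conflict.
Either choice for right ends in contradiction.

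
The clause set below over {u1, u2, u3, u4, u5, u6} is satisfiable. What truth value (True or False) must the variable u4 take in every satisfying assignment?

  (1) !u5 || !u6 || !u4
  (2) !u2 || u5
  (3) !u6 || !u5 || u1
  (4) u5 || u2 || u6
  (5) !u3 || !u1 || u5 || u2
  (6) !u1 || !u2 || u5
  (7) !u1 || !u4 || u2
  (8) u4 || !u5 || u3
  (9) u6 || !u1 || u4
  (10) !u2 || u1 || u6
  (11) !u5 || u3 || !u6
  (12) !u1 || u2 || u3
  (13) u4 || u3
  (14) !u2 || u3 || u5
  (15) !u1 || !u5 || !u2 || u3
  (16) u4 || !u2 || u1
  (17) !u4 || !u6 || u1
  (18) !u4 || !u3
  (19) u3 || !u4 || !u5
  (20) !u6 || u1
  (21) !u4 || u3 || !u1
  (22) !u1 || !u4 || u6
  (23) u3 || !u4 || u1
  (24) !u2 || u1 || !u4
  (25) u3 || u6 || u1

False

Suppose u4 = true.
The clause (!u3) is unit, so u3 = false.
The clause (!u5) is unit, so u5 = false.
The clause (!u2) is unit, so u2 = false.
The clause (u6) is unit, so u6 = true.
The clause (!u1) is unit, so u1 = false.
Now (u1) is unsatisfied and unit — conflict.
So every satisfying assignment has u4 = False.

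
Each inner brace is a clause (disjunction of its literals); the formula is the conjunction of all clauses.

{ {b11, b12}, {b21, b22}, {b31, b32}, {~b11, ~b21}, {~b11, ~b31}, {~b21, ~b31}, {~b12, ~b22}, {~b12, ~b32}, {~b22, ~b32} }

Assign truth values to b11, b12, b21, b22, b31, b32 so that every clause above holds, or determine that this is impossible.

UNSATISFIABLE

Suppose b11 = 1.
(~b21) alone gives b21 = 0.
(b22) alone gives b22 = 1.
(~b31) alone gives b31 = 0.
(b32) alone gives b32 = 1.
Now (~b32) is unsatisfied and unit — conflict.
Backtrack on b11: now try b11 = 0.
(b12) alone gives b12 = 1.
(~b22) alone gives b22 = 0.
(b21) alone gives b21 = 1.
(~b31) alone gives b31 = 0.
(b32) alone gives b32 = 1.
Now (~b32) is unsatisfied and unit — conflict.
Either choice for b11 ends in contradiction.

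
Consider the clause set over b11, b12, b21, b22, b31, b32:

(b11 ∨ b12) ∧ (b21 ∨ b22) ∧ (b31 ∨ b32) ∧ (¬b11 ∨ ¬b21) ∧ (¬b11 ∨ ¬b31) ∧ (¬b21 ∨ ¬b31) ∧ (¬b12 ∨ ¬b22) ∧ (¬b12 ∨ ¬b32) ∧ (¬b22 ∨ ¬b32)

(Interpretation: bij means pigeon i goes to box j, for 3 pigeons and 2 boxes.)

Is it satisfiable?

No

Branch on b11: set b11 = True.
Unit clause (¬b21) forces b21 = False.
Unit clause (b22) forces b22 = True.
Unit clause (¬b31) forces b31 = False.
Unit clause (b32) forces b32 = True.
That conflicts with the unit clause (¬b32).
Backtrack on b11: now try b11 = False.
Unit clause (b12) forces b12 = True.
Unit clause (¬b22) forces b22 = False.
Unit clause (b21) forces b21 = True.
Unit clause (¬b31) forces b31 = False.
Unit clause (b32) forces b32 = True.
That conflicts with the unit clause (¬b32).
Neither b11 = True nor b11 = False works.
No assignment satisfies every clause.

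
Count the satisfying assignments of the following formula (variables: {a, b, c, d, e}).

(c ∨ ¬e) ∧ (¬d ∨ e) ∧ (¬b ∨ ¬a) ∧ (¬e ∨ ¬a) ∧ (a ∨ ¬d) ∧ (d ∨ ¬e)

There are 2^5 = 32 truth assignments over (a, b, c, d, e).
Split on a. With a = True, the clauses containing a are satisfied and ¬a drops from the rest; 2 of the 2^4 = 16 assignments to the other variables satisfy what remains.
With a = False, by the same count on the reduced clause set, 4 assignments work.
(One model: a=F, b=F, c=F, d=F, e=F.)
Total: 2 + 4 = 6.

6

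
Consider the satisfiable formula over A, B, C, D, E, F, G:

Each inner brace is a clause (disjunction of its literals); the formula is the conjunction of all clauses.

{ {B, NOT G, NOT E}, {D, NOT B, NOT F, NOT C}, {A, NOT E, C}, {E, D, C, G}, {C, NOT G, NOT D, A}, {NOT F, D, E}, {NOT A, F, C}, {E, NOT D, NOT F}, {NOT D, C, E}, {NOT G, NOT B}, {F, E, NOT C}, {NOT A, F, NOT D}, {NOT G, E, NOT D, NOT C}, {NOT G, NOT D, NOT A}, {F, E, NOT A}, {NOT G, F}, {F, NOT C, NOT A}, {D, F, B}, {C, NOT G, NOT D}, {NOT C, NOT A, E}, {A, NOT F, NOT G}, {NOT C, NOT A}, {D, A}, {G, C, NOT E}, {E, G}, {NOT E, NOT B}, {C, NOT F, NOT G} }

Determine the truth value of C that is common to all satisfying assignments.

Suppose C = false.
Branch on A: set A = true.
From the singleton clause (F), F = true.
From the singleton clause (NOT G), G = false.
From the singleton clause (NOT E), E = false.
Now (E) is unsatisfied and unit — conflict.
So A must be the other value — set A = false.
From the singleton clause (NOT E), E = false.
From the singleton clause (NOT D), D = false.
Now (D) is unsatisfied and unit — conflict.
Neither A = true nor A = false works.
So every satisfying assignment has C = True.

True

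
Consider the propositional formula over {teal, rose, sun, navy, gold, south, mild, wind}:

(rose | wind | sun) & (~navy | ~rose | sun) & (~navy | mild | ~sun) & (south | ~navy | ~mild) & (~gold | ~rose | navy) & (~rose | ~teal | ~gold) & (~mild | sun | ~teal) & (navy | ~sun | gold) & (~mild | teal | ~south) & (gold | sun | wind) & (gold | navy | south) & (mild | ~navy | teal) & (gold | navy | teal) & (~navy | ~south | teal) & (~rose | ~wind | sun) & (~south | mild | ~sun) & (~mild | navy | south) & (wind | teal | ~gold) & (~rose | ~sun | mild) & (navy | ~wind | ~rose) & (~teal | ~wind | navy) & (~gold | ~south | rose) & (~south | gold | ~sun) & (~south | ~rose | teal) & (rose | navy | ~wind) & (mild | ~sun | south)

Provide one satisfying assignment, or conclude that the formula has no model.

teal ↦ 1,  rose ↦ 0,  sun ↦ 0,  navy ↦ 1,  gold ↦ 0,  south ↦ 0,  mild ↦ 0,  wind ↦ 1

Case rose = 0:
Case wind = 1:
From the singleton clause (navy), navy = 1.
Case mild = 0:
From the singleton clause (~sun), sun = 0.
From the singleton clause (teal), teal = 1.
Case gold = 0:
Every clause is now satisfied; south is unconstrained.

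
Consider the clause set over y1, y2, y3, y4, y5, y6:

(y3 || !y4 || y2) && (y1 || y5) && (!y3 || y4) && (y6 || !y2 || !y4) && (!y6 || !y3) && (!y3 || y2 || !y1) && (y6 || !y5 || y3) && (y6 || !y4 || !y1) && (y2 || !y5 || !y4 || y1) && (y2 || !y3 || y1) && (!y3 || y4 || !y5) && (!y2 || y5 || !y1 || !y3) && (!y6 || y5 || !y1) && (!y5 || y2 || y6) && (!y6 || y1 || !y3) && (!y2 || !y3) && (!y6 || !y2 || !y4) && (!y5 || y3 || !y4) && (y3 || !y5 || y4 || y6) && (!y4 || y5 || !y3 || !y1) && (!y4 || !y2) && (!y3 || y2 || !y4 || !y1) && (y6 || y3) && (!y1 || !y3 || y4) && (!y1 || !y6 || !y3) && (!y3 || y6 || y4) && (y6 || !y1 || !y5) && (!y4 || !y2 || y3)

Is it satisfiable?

Case y1 = false:
(y5) alone gives y5 = true.
Case y3 = false:
(y6) alone gives y6 = true.
(!y4) alone gives y4 = false.
No clause remains; y2 is free.
A satisfying assignment: y1 ↦ false, y2 ↦ false, y3 ↦ false, y4 ↦ false, y5 ↦ true, y6 ↦ true.

Satisfiable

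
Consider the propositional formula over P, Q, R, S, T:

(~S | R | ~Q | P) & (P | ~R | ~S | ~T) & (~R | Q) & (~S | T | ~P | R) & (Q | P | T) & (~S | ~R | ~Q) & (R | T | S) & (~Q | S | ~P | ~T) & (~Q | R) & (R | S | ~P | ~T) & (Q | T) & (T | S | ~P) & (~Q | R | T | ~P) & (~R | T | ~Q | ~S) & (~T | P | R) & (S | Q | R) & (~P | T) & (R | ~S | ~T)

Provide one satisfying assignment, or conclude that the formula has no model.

Case R = 1:
Unit clause (Q) forces Q = 1.
Unit clause (~S) forces S = 0.
Case P = 0:
All clauses hold; T can take either value.

P=0, Q=1, R=1, S=0, T=0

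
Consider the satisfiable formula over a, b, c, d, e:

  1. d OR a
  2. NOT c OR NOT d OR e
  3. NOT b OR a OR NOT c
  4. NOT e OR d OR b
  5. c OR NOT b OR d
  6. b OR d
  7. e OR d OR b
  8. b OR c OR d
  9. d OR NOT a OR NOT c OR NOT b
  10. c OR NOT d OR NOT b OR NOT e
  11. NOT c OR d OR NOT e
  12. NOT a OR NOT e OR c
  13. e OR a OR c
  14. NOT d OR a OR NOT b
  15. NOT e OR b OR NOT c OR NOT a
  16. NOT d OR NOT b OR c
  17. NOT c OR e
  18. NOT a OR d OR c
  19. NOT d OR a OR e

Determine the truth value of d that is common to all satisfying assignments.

Suppose d = false.
From the singleton clause (a), a = true.
From the singleton clause (b), b = true.
From the singleton clause (c), c = true.
That conflicts with the unit clause (NOT c).
So every satisfying assignment has d = True.

True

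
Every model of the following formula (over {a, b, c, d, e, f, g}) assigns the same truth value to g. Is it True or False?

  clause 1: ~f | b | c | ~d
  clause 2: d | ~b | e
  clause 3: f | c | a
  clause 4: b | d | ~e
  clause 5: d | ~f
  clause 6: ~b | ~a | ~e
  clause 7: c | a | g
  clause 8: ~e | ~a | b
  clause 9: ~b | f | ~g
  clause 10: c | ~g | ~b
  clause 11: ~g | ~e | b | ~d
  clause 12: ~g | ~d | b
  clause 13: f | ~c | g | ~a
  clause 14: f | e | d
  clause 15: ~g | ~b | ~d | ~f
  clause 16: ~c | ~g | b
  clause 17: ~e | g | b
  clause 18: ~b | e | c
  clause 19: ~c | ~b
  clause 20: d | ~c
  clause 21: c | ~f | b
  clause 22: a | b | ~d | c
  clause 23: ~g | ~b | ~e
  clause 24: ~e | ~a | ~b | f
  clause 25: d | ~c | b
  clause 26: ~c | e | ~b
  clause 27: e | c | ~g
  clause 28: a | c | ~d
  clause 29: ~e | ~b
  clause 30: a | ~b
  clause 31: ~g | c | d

Suppose g = 1.
Try d = 1.
From the singleton clause (b), b = 1.
From the singleton clause (f), f = 1.
But (~f) is also a unit clause — contradiction.
That branch fails; take d = 0 instead.
From the singleton clause (~f), f = 0.
From the singleton clause (~b), b = 0.
From the singleton clause (~e), e = 0.
But (e) is also a unit clause — contradiction.
Neither d = 1 nor d = 0 works.
So every satisfying assignment has g = False.

False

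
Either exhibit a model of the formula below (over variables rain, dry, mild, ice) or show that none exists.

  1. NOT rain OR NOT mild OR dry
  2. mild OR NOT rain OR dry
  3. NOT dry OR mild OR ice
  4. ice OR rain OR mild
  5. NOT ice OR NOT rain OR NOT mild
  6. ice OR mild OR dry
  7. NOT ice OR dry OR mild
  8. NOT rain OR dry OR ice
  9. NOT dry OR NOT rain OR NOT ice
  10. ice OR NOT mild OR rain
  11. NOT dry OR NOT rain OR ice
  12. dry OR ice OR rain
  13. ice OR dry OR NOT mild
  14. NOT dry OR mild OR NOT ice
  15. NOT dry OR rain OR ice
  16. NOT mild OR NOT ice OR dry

Branch on rain: set rain = false.
Branch on ice: set ice = true.
Branch on dry: set dry = true.
From the singleton clause (mild), mild = true.
Every clause now holds.

rain: false; dry: true; mild: true; ice: true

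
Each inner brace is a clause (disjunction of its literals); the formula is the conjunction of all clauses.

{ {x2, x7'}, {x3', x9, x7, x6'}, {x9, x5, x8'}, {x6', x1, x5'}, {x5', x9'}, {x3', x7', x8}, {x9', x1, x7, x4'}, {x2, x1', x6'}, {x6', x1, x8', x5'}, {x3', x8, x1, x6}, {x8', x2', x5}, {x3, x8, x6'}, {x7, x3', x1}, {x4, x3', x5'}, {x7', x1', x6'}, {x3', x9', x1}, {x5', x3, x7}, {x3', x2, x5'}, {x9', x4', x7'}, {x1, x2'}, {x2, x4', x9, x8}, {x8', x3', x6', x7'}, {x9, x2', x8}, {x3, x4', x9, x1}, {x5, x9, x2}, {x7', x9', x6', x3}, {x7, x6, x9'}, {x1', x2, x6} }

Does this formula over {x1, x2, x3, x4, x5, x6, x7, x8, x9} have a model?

Yes

Try x2 = 1.
(x1) alone gives x1 = 1.
Try x5 = 1.
(x9') alone gives x9 = 0.
(x8) alone gives x8 = 1.
Try x4 = 1.
Try x7 = 1.
(x6') alone gives x6 = 0.
Every clause is now satisfied; x3 is unconstrained.
A satisfying assignment: x1 ↦ 1; x2 ↦ 1; x3 ↦ 0; x4 ↦ 1; x5 ↦ 1; x6 ↦ 0; x7 ↦ 1; x8 ↦ 1; x9 ↦ 0.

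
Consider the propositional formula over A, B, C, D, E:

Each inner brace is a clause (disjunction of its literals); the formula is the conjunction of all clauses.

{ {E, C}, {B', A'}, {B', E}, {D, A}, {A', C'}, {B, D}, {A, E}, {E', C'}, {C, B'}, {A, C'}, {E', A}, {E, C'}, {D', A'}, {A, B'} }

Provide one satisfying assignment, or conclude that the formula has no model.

UNSATISFIABLE

Branch on E: set E = 1.
From the singleton clause (C'), C = 0.
From the singleton clause (B'), B = 0.
From the singleton clause (D), D = 1.
From the singleton clause (A), A = 1.
Now (A') is unsatisfied and unit — conflict.
So E must be the other value — set E = 0.
From the singleton clause (C), C = 1.
Now (C') is unsatisfied and unit — conflict.
Neither E = 1 nor E = 0 works.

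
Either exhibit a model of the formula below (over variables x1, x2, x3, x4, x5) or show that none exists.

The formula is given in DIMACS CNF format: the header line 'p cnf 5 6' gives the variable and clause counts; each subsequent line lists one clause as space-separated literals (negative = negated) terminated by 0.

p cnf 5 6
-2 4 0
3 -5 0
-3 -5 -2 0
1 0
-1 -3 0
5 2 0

x1: True,  x2: True,  x3: False,  x4: True,  x5: False

The clause (x1) is unit, so x1 = True.
The clause (¬x3) is unit, so x3 = False.
The clause (¬x5) is unit, so x5 = False.
The clause (x2) is unit, so x2 = True.
The clause (x4) is unit, so x4 = True.
All clauses are satisfied.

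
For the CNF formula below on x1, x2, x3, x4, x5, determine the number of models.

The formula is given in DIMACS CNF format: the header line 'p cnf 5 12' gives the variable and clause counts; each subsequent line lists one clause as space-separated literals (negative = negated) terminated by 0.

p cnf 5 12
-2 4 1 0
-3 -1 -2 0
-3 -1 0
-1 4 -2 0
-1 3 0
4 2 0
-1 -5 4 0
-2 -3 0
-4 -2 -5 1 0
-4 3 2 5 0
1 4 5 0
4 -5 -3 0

4

There are 2^5 = 32 truth assignments over (x1, x2, x3, x4, x5).
Split on x3. With x3 = True, the clauses containing x3 are satisfied and ¬x3 drops from the rest; 2 of the 2^4 = 16 assignments to the other variables satisfy what remains.
With x3 = False, by the same count on the reduced clause set, 2 assignments work.
(One model: x1=F, x2=F, x3=F, x4=T, x5=T.)
Total: 2 + 2 = 4.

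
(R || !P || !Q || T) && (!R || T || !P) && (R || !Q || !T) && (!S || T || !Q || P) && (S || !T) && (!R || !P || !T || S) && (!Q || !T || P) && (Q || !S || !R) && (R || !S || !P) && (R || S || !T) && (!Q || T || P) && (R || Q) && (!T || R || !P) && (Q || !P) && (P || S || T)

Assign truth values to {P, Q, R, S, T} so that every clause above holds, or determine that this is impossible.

P: true; Q: true; R: true; S: true; T: true

Try S = true.
Try Q = true.
Try R = true.
Try T = true.
(P) alone gives P = true.
Every clause now holds.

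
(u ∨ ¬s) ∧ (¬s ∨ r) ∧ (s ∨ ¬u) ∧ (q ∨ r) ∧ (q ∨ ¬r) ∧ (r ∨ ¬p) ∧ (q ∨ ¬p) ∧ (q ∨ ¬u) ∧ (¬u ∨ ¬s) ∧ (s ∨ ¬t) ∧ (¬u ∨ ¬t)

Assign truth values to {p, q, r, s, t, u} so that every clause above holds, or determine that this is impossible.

Try u = False.
(¬s) alone gives s = False.
(¬t) alone gives t = False.
Try q = True.
Try r = True.
All clauses hold; p can take either value.

p ↦ True, q ↦ True, r ↦ True, s ↦ False, t ↦ False, u ↦ False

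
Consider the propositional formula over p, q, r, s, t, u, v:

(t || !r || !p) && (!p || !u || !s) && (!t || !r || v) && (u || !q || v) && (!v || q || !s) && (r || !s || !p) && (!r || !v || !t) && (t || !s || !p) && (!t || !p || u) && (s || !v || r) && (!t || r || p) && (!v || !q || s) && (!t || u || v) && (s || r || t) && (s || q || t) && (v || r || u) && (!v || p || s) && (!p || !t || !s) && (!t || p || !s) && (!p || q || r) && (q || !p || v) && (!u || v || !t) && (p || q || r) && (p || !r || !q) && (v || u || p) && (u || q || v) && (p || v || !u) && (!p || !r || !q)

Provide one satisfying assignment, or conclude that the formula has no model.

p=false; q=true; r=false; s=true; t=false; u=false; v=true

Suppose t = false.
Suppose r = false.
Unit clause (s) forces s = true.
Unit clause (!p) forces p = false.
Unit clause (q) forces q = true.
Suppose u = false.
Unit clause (v) forces v = true.
All clauses are satisfied.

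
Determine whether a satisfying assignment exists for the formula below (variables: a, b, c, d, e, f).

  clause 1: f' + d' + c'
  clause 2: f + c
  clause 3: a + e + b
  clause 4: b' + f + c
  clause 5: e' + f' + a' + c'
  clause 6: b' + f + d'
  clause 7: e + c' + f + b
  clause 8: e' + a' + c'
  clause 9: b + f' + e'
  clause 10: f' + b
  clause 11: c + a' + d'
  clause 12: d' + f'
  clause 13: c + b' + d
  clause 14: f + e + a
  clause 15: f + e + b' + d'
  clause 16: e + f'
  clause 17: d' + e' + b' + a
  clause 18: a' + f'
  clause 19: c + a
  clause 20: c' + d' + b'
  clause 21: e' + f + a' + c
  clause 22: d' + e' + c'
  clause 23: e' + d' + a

Suppose f = 0.
Unit clause (c) forces c = 1.
Suppose b = 1.
Unit clause (d') forces d = 0.
Suppose e = 1.
Unit clause (a') forces a = 0.
Every clause now holds.
A satisfying assignment: a ↦ 0; b ↦ 1; c ↦ 1; d ↦ 0; e ↦ 1; f ↦ 0.

Yes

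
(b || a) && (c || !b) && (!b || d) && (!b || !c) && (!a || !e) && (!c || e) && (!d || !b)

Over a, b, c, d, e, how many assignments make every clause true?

There are 2^5 = 32 truth assignments over (a, b, c, d, e).
Split on a. With a = true, the clauses containing a are satisfied and !a drops from the rest; 2 of the 2^4 = 16 assignments to the other variables satisfy what remains.
With a = false, by the same count on the reduced clause set, 0 assignments work.
(One model: a=T, b=F, c=F, d=F, e=F.)
Total: 2 + 0 = 2.

2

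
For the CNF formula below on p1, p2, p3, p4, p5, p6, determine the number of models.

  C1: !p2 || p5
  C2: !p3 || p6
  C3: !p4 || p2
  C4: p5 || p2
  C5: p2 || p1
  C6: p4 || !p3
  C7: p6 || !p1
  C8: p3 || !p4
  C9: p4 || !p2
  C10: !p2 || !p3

1

There are 2^6 = 64 truth assignments over (p1, p2, p3, p4, p5, p6).
Split on p1. With p1 = true, the clauses containing p1 are satisfied and !p1 drops from the rest; 1 of the 2^5 = 32 assignments to the other variables satisfy what remains.
With p1 = false, by the same count on the reduced clause set, 0 assignments work.
Total: 1 + 0 = 1.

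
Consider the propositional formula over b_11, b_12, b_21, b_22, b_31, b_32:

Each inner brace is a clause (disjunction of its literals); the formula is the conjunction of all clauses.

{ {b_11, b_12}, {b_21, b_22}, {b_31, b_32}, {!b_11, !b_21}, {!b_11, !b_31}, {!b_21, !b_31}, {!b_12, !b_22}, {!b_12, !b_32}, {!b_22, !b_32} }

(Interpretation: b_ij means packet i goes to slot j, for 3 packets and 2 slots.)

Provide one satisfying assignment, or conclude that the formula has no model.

Case b_11 = true:
The clause (!b_21) is unit, so b_21 = false.
The clause (b_22) is unit, so b_22 = true.
The clause (!b_31) is unit, so b_31 = false.
The clause (b_32) is unit, so b_32 = true.
That conflicts with the unit clause (!b_32).
That branch fails; take b_11 = false instead.
The clause (b_12) is unit, so b_12 = true.
The clause (!b_22) is unit, so b_22 = false.
The clause (b_21) is unit, so b_21 = true.
The clause (!b_31) is unit, so b_31 = false.
The clause (b_32) is unit, so b_32 = true.
That conflicts with the unit clause (!b_32).
Either choice for b_11 ends in contradiction.

UNSATISFIABLE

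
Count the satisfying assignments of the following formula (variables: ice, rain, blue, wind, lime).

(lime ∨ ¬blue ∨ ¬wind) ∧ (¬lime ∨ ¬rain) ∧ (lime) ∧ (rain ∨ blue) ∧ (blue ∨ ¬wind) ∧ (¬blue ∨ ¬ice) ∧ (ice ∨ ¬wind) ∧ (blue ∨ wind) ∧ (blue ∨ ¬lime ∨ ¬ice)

1

There are 2^5 = 32 truth assignments over (ice, rain, blue, wind, lime).
Split on lime. With lime = True, the clauses containing lime are satisfied and ¬lime drops from the rest; 1 of the 2^4 = 16 assignments to the other variables satisfy what remains.
With lime = False, by the same count on the reduced clause set, 0 assignments work.
Total: 1 + 0 = 1.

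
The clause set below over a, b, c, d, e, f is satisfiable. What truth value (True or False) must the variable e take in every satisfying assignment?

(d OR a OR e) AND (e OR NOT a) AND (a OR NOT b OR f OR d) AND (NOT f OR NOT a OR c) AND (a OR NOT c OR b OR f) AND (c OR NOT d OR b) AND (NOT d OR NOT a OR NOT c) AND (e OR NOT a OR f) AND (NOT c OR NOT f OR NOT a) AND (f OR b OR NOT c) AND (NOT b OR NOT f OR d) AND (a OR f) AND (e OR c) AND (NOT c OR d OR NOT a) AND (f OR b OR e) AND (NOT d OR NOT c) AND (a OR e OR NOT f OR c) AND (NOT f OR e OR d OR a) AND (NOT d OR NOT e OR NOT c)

Suppose e = false.
The clause (NOT a) is unit, so a = false.
The clause (d) is unit, so d = true.
The clause (f) is unit, so f = true.
The clause (c) is unit, so c = true.
Now (NOT c) is unsatisfied and unit — conflict.
So every satisfying assignment has e = True.

True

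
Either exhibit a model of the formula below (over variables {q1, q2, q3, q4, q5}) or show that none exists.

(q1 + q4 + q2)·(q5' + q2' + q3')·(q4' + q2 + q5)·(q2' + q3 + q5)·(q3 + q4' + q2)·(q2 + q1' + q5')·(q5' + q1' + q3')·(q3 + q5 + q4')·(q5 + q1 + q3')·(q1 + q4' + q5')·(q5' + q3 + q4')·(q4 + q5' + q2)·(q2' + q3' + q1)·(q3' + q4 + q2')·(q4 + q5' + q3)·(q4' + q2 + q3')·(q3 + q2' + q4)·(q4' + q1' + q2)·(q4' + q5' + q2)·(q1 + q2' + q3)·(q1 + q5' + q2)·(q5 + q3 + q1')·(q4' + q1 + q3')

q1 ↦ 1, q2 ↦ 1, q3 ↦ 1, q4 ↦ 1, q5 ↦ 0

Branch on q1: set q1 = 1.
Branch on q2: set q2 = 1.
Branch on q5: set q5 = 0.
The clause (q3) is unit, so q3 = 1.
The clause (q4) is unit, so q4 = 1.
All clauses are satisfied.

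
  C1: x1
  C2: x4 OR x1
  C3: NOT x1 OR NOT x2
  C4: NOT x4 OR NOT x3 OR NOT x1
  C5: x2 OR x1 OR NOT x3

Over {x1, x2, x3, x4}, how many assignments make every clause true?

3

There are 2^4 = 16 truth assignments over (x1, x2, x3, x4).
Check each against the 5 clauses (columns in the order x1, x2, x3, x4):
  F F F F  ✗ fails (x1)
  F F F T  ✗ fails (x1)
  F F T F  ✗ fails (x1)
  F F T T  ✗ fails (x1)
  F T F F  ✗ fails (x1)
  F T F T  ✗ fails (x1)
  F T T F  ✗ fails (x1)
  F T T T  ✗ fails (x1)
  T F F F  ✓ satisfies all
  T F F T  ✓ satisfies all
  T F T F  ✓ satisfies all
  T F T T  ✗ fails (NOT x4 OR NOT x3 OR NOT x1)
  T T F F  ✗ fails (NOT x1 OR NOT x2)
  T T F T  ✗ fails (NOT x1 OR NOT x2)
  T T T F  ✗ fails (NOT x1 OR NOT x2)
  T T T T  ✗ fails (NOT x1 OR NOT x2)
3 of the 16 rows are models.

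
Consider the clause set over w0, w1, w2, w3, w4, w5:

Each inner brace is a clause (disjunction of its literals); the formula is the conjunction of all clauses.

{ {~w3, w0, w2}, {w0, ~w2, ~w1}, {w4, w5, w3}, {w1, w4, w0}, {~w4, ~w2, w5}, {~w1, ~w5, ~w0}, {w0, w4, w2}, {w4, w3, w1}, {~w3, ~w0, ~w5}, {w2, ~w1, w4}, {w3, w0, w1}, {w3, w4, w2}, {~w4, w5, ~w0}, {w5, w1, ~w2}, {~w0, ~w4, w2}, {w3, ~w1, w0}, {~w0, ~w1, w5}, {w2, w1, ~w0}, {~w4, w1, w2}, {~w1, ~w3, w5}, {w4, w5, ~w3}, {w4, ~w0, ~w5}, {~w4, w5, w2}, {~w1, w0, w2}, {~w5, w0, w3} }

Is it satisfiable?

Satisfiable

Case w3 = 1:
Case w0 = 0:
(w2) alone gives w2 = 1.
(~w1) alone gives w1 = 0.
(w4) alone gives w4 = 1.
(w5) alone gives w5 = 1.
Every clause now holds.
A satisfying assignment: w0: 0; w1: 0; w2: 1; w3: 1; w4: 1; w5: 1.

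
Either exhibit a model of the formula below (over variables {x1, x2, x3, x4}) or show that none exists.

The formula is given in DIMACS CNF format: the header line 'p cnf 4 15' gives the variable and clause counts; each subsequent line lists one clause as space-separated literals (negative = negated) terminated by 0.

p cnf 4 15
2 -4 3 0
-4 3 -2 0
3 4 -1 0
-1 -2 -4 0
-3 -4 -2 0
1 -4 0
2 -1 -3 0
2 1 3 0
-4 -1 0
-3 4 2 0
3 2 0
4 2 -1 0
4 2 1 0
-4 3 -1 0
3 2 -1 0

Try x1 = False.
(¬x4) alone gives x4 = False.
(x2) alone gives x2 = True.
All clauses hold; x3 can take either value.

x1: False, x2: True, x3: False, x4: False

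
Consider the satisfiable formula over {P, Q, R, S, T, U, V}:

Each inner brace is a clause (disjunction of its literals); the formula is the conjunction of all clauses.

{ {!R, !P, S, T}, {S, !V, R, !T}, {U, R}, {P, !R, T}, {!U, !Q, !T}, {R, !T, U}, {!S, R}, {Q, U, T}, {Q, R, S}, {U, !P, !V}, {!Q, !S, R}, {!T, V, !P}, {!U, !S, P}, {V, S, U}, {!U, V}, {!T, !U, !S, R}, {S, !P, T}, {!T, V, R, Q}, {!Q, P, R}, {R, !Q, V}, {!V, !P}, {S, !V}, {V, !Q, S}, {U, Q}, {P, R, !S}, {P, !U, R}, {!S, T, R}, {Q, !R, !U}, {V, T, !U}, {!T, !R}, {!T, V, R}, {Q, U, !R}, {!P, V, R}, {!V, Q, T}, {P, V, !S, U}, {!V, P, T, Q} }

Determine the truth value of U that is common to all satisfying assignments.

Suppose U = true.
Unit clause (V) forces V = true.
Unit clause (!P) forces P = false.
Unit clause (!S) forces S = false.
But (S) is also a unit clause — contradiction.
So every satisfying assignment has U = False.

False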